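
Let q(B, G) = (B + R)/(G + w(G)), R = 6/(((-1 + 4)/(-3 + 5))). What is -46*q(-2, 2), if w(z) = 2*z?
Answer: -46/3 ≈ -15.333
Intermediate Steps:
R = 4 (R = 6/((3/2)) = 6/((3*(½))) = 6/(3/2) = 6*(⅔) = 4)
q(B, G) = (4 + B)/(3*G) (q(B, G) = (B + 4)/(G + 2*G) = (4 + B)/((3*G)) = (4 + B)*(1/(3*G)) = (4 + B)/(3*G))
-46*q(-2, 2) = -46*(4 - 2)/(3*2) = -46*2/(3*2) = -46*⅓ = -46/3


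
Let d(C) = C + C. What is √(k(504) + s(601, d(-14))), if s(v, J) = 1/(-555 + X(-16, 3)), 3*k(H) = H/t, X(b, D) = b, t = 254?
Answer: √3468995729/72517 ≈ 0.81220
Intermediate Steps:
d(C) = 2*C
k(H) = H/762 (k(H) = (H/254)/3 = H/762)
s(v, J) = -1/571 (s(v, J) = 1/(-555 - 16) = 1/(-571) = -1/571)
√(k(504) + s(601, d(-14))) = √((1/762)*504 - 1/571) = √(84/127 - 1/571) = √(47837/72517) = √3468995729/72517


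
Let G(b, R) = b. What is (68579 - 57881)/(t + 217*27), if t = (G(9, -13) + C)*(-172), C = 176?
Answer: -10698/25961 ≈ -0.41208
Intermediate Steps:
t = -31820 (t = (9 + 176)*(-172) = 185*(-172) = -31820)
(68579 - 57881)/(t + 217*27) = (68579 - 57881)/(-31820 + 217*27) = 10698/(-31820 + 5859) = 10698/(-25961) = 10698*(-1/25961) = -10698/25961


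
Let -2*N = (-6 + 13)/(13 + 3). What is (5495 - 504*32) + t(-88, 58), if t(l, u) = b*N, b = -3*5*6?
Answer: -169813/16 ≈ -10613.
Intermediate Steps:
b = -90 (b = -15*6 = -90)
N = -7/32 (N = -(-6 + 13)/(2*(13 + 3)) = -7/(2*16) = -1/2*7/16 = -7/32 ≈ -0.21875)
t(l, u) = 315/16 (t(l, u) = -90*(-7/32) = 315/16)
(5495 - 504*32) + t(-88, 58) = (5495 - 504*32) + 315/16 = (5495 - 16128) + 315/16 = -10633 + 315/16 = -169813/16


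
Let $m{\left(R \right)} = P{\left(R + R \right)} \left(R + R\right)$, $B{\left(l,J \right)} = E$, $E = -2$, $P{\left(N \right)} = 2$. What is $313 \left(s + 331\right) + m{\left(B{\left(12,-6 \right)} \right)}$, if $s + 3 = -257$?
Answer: $22215$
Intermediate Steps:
$s = -260$ ($s = -3 - 257 = -260$)
$B{\left(l,J \right)} = -2$
$m{\left(R \right)} = 4 R$ ($m{\left(R \right)} = 2 \left(R + R\right) = 2 \cdot 2 R = 4 R$)
$313 \left(s + 331\right) + m{\left(B{\left(12,-6 \right)} \right)} = 313 \left(-260 + 331\right) + 4 \left(-2\right) = 313 \cdot 71 - 8 = 22223 - 8 = 22215$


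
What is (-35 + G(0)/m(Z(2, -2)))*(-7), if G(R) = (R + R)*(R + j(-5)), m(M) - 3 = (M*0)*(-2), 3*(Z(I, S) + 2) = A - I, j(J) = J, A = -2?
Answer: 245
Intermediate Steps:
Z(I, S) = -8/3 - I/3 (Z(I, S) = -2 + (-2 - I)/3 = -2 + (-2/3 - I/3) = -8/3 - I/3)
m(M) = 3 (m(M) = 3 + (M*0)*(-2) = 3 + 0*(-2) = 3 + 0 = 3)
G(R) = 2*R*(-5 + R) (G(R) = (R + R)*(R - 5) = (2*R)*(-5 + R) = 2*R*(-5 + R))
(-35 + G(0)/m(Z(2, -2)))*(-7) = (-35 + (2*0*(-5 + 0))/3)*(-7) = (-35 + (2*0*(-5))*(1/3))*(-7) = (-35 + 0*(1/3))*(-7) = (-35 + 0)*(-7) = -35*(-7) = 245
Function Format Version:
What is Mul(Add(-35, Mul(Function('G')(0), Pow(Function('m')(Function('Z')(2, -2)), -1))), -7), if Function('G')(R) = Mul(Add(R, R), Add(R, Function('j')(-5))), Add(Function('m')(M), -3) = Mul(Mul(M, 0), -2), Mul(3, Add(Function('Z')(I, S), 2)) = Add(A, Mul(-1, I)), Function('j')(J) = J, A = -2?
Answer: 245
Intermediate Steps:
Function('Z')(I, S) = Add(Rational(-8, 3), Mul(Rational(-1, 3), I)) (Function('Z')(I, S) = Add(-2, Mul(Rational(1, 3), Add(-2, Mul(-1, I)))) = Add(-2, Add(Rational(-2, 3), Mul(Rational(-1, 3), I))) = Add(Rational(-8, 3), Mul(Rational(-1, 3), I)))
Function('m')(M) = 3 (Function('m')(M) = Add(3, Mul(Mul(M, 0), -2)) = Add(3, Mul(0, -2)) = Add(3, 0) = 3)
Function('G')(R) = Mul(2, R, Add(-5, R)) (Function('G')(R) = Mul(Add(R, R), Add(R, -5)) = Mul(Mul(2, R), Add(-5, R)) = Mul(2, R, Add(-5, R)))
Mul(Add(-35, Mul(Function('G')(0), Pow(Function('m')(Function('Z')(2, -2)), -1))), -7) = Mul(Add(-35, Mul(Mul(2, 0, Add(-5, 0)), Pow(3, -1))), -7) = Mul(Add(-35, Mul(Mul(2, 0, -5), Rational(1, 3))), -7) = Mul(Add(-35, Mul(0, Rational(1, 3))), -7) = Mul(Add(-35, 0), -7) = Mul(-35, -7) = 245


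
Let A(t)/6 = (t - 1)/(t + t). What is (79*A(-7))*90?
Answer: 170640/7 ≈ 24377.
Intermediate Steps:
A(t) = 3*(-1 + t)/t (A(t) = 6*((t - 1)/(t + t)) = 6*((-1 + t)/((2*t))) = 6*((-1 + t)*(1/(2*t))) = 6*((-1 + t)/(2*t)) = 3*(-1 + t)/t)
(79*A(-7))*90 = (79*(3 - 3/(-7)))*90 = (79*(3 - 3*(-⅐)))*90 = (79*(3 + 3/7))*90 = (79*(24/7))*90 = (1896/7)*90 = 170640/7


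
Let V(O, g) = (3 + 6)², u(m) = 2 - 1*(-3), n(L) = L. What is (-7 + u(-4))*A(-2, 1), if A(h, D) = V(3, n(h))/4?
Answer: -81/2 ≈ -40.500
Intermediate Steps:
u(m) = 5 (u(m) = 2 + 3 = 5)
V(O, g) = 81 (V(O, g) = 9² = 81)
A(h, D) = 81/4
(-7 + u(-4))*A(-2, 1) = (-7 + 5)*(81/4) = -2*81/4 = -81/2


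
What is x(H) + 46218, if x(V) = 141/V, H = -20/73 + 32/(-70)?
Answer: 85974969/1868 ≈ 46025.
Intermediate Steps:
H = -1868/2555 (H = -20*1/73 + 32*(-1/70) = -20/73 - 16/35 = -1868/2555 ≈ -0.73112)
x(H) + 46218 = 141/(-1868/2555) + 46218 = 141*(-2555/1868) + 46218 = -360255/1868 + 46218 = 85974969/1868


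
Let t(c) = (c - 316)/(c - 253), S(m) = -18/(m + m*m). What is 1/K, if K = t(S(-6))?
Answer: 1268/1583 ≈ 0.80101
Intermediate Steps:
S(m) = -18/(m + m²)
t(c) = (-316 + c)/(-253 + c)
K = 1583/1268 (K = (-316 - 18/(-6*(1 - 6)))/(-253 - 18/(-6*(1 - 6))) = (-316 - 18*(-⅙)/(-5))/(-253 - 18*(-⅙)/(-5)) = (-316 - 18*(-⅙)*(-⅕))/(-253 - 18*(-⅙)*(-⅕)) = (-316 - ⅗)/(-253 - ⅗) = -1583/5/(-1268/5) = -5/1268*(-1583/5) = 1583/1268 ≈ 1.2484)
1/K = 1/(1583/1268) = 1268/1583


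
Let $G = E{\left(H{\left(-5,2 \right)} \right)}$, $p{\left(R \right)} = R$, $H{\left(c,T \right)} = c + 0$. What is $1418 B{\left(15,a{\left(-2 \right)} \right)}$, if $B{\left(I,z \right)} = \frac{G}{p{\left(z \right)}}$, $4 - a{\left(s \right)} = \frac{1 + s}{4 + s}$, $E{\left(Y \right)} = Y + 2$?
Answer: $- \frac{2836}{3} \approx -945.33$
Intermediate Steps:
$H{\left(c,T \right)} = c$
$E{\left(Y \right)} = 2 + Y$
$a{\left(s \right)} = 4 - \frac{1 + s}{4 + s}$
$G = -3$ ($G = 2 - 5 = -3$)
$B{\left(I,z \right)} = - \frac{3}{z}$
$1418 B{\left(15,a{\left(-2 \right)} \right)} = 1418 \left(- \frac{3}{3 \frac{1}{4 - 2} \left(5 - 2\right)}\right) = 1418 \left(- \frac{3}{3 \cdot \frac{1}{2} \cdot 3}\right) = 1418 \left(- \frac{3}{\frac{9}{2}}\right) = 1418 \left(\left(-3\right) \frac{2}{9}\right) = 1418 \left(- \frac{2}{3}\right) = - \frac{2836}{3}$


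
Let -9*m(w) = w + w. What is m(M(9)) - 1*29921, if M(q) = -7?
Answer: -269275/9 ≈ -29919.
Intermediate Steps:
m(w) = -2*w/9 (m(w) = -(w + w)/9 = -2*w/9)
m(M(9)) - 1*29921 = -2/9*(-7) - 1*29921 = 14/9 - 29921 = -269275/9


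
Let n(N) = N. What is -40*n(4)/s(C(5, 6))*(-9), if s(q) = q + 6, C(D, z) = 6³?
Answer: 240/37 ≈ 6.4865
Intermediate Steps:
C(D, z) = 216
s(q) = 6 + q
-40*n(4)/s(C(5, 6))*(-9) = -160/(6 + 216)*(-9) = -160/222*(-9) = -40*2/111*(-9) = -80/111*(-9) = 240/37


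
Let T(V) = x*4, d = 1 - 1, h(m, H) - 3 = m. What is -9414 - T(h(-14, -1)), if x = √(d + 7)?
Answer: -9414 - 4*√7 ≈ -9424.6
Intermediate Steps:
h(m, H) = 3 + m
d = 0
x = √7 (x = √(0 + 7) = √7 ≈ 2.6458)
T(V) = 4*√7 (T(V) = √7*4 = 4*√7)
-9414 - T(h(-14, -1)) = -9414 - 4*√7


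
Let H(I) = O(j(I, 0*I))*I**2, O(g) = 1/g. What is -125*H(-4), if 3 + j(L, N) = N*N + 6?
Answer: -2000/3 ≈ -666.67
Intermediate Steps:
j(L, N) = 3 + N**2 (j(L, N) = -3 + (N*N + 6) = -3 + (N**2 + 6) = -3 + (6 + N**2) = 3 + N**2)
O(g) = 1/g
H(I) = I**2/3 (H(I) = I**2/(3 + (0*I)**2) = I**2/(3 + 0**2) = I**2/(3 + 0) = I**2/3)
-125*H(-4) = -125*(-4)**2/3 = -125*16/3 = -2000/3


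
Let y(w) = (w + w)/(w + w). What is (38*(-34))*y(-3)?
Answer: -1292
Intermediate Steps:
y(w) = 1 (y(w) = (2*w)/((2*w)) = (2*w)*(1/(2*w)) = 1)
(38*(-34))*y(-3) = (38*(-34))*1 = -1292*1 = -1292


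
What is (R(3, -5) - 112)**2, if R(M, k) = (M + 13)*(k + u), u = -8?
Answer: 102400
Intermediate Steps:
R(M, k) = (-8 + k)*(13 + M) (R(M, k) = (M + 13)*(k - 8) = (13 + M)*(-8 + k) = (-8 + k)*(13 + M))
(R(3, -5) - 112)**2 = ((-104 - 8*3 + 13*(-5) + 3*(-5)) - 112)**2 = ((-104 - 24 - 65 - 15) - 112)**2 = (-208 - 112)**2 = (-320)**2 = 102400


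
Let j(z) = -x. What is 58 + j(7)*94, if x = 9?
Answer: -788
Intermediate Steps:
j(z) = -9 (j(z) = -1*9 = -9)
58 + j(7)*94 = 58 - 9*94 = 58 - 846 = -788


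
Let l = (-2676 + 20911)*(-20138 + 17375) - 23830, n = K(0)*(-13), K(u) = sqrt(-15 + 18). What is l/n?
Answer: 50407135*sqrt(3)/39 ≈ 2.2387e+6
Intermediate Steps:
K(u) = sqrt(3)
n = -13*sqrt(3) (n = sqrt(3)*(-13) = -13*sqrt(3) ≈ -22.517)
l = -50407135 (l = 18235*(-2763) - 23830 = -50383305 - 23830 = -50407135)
l/n = -50407135*(-sqrt(3)/39) = -(-50407135)*sqrt(3)/39 = 50407135*sqrt(3)/39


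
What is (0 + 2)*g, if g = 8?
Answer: 16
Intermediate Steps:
(0 + 2)*g = (0 + 2)*8 = 2*8 = 16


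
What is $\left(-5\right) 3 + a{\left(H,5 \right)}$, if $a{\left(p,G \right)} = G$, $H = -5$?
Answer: $-10$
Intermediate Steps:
$\left(-5\right) 3 + a{\left(H,5 \right)} = \left(-5\right) 3 + 5 = -15 + 5 = -10$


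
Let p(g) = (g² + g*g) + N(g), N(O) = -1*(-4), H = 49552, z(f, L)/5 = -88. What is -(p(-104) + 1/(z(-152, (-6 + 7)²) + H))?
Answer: -1062587233/49112 ≈ -21636.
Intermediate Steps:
z(f, L) = -440 (z(f, L) = 5*(-88) = -440)
N(O) = 4
p(g) = 4 + 2*g² (p(g) = (g² + g*g) + 4 = (g² + g²) + 4 = 2*g² + 4 = 4 + 2*g²)
-(p(-104) + 1/(z(-152, (-6 + 7)²) + H)) = -((4 + 2*(-104)²) + 1/(-440 + 49552)) = -((4 + 2*10816) + 1/49112) = -((4 + 21632) + 1/49112) = -(21636 + 1/49112) = -1*1062587233/49112 = -1062587233/49112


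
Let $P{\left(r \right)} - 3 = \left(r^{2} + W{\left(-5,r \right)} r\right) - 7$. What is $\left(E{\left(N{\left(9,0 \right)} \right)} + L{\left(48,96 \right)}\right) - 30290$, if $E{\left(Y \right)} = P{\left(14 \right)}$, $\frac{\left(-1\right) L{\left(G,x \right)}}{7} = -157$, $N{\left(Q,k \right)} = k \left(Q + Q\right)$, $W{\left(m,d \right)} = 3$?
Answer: $-28957$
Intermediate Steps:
$N{\left(Q,k \right)} = 2 Q k$ ($N{\left(Q,k \right)} = k 2 Q = 2 Q k$)
$L{\left(G,x \right)} = 1099$ ($L{\left(G,x \right)} = \left(-7\right) \left(-157\right) = 1099$)
$P{\left(r \right)} = -4 + r^{2} + 3 r$ ($P{\left(r \right)} = 3 - \left(7 - r^{2} - 3 r\right) = 3 + \left(-7 + r^{2} + 3 r\right) = -4 + r^{2} + 3 r$)
$E{\left(Y \right)} = 234$ ($E{\left(Y \right)} = -4 + 14^{2} + 3 \cdot 14 = -4 + 196 + 42 = 234$)
$\left(E{\left(N{\left(9,0 \right)} \right)} + L{\left(48,96 \right)}\right) - 30290 = \left(234 + 1099\right) - 30290 = 1333 - 30290 = -28957$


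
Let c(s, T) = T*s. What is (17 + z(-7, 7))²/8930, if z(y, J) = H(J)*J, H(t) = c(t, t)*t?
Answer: 2923362/4465 ≈ 654.73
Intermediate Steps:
H(t) = t³ (H(t) = (t*t)*t = t²*t = t³)
z(y, J) = J⁴ (z(y, J) = J³*J = J⁴)
(17 + z(-7, 7))²/8930 = (17 + 7⁴)²/8930 = (17 + 2401)²*(1/8930) = 2418²*(1/8930) = 5846724*(1/8930) = 2923362/4465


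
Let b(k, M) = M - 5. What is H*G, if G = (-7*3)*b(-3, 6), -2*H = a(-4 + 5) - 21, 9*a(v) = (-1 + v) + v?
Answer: -658/3 ≈ -219.33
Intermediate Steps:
b(k, M) = -5 + M
a(v) = -⅑ + 2*v/9 (a(v) = ((-1 + v) + v)/9 = (-1 + 2*v)/9 = -⅑ + 2*v/9)
H = 94/9 (H = -((-⅑ + 2*(-4 + 5)/9) - 21)/2 = -((-⅑ + (2/9)*1) - 21)/2 = -((-⅑ + 2/9) - 21)/2 = -(⅑ - 21)/2 = -½*(-188/9) = 94/9 ≈ 10.444)
G = -21 (G = (-7*3)*(-5 + 6) = -21*1 = -21)
H*G = (94/9)*(-21) = -658/3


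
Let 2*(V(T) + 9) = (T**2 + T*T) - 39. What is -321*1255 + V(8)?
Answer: -805639/2 ≈ -4.0282e+5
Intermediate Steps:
V(T) = -57/2 + T**2 (V(T) = -9 + ((T**2 + T*T) - 39)/2 = -9 + ((T**2 + T**2) - 39)/2 = -9 + (2*T**2 - 39)/2 = -9 + (-39 + 2*T**2)/2 = -9 + (-39/2 + T**2) = -57/2 + T**2)
-321*1255 + V(8) = -321*1255 + (-57/2 + 8**2) = -402855 + (-57/2 + 64) = -402855 + 71/2 = -805639/2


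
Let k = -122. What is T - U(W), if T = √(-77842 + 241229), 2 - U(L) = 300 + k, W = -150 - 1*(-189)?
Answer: 176 + √163387 ≈ 580.21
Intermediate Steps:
W = 39 (W = -150 + 189 = 39)
U(L) = -176 (U(L) = 2 - (300 - 122) = 2 - 1*178 = 2 - 178 = -176)
T = √163387 ≈ 404.21
T - U(W) = √163387 - 1*(-176) = √163387 + 176 = 176 + √163387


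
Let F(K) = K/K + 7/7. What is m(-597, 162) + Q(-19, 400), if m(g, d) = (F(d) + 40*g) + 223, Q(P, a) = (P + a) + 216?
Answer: -23058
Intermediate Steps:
F(K) = 2 (F(K) = 1 + 7*(1/7) = 1 + 1 = 2)
Q(P, a) = 216 + P + a
m(g, d) = 225 + 40*g (m(g, d) = (2 + 40*g) + 223 = 225 + 40*g)
m(-597, 162) + Q(-19, 400) = (225 + 40*(-597)) + (216 - 19 + 400) = (225 - 23880) + 597 = -23655 + 597 = -23058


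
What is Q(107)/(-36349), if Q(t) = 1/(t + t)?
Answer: -1/7778686 ≈ -1.2856e-7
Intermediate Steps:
Q(t) = 1/(2*t)
Q(107)/(-36349) = ((½)/107)/(-36349) = ((½)*(1/107))*(-1/36349) = (1/214)*(-1/36349) = -1/7778686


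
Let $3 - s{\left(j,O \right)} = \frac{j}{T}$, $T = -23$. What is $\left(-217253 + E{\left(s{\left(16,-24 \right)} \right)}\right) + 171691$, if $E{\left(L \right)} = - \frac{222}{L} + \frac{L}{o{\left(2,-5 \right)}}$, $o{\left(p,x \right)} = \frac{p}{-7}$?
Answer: $- \frac{178432871}{3910} \approx -45635.0$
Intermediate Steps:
$o{\left(p,x \right)} = - \frac{p}{7}$ ($o{\left(p,x \right)} = p \left(- \frac{1}{7}\right) = - \frac{p}{7}$)
$s{\left(j,O \right)} = 3 + \frac{j}{23}$ ($s{\left(j,O \right)} = 3 - \frac{j}{-23} = 3 - j \left(- \frac{1}{23}\right) = 3 - - \frac{j}{23} = 3 + \frac{j}{23}$)
$E{\left(L \right)} = - \frac{222}{L} - \frac{7 L}{2}$ ($E{\left(L \right)} = - \frac{222}{L} + \frac{L}{\left(- \frac{1}{7}\right) 2} = - \frac{222}{L} + \frac{L}{- \frac{2}{7}} = - \frac{222}{L} + L \left(- \frac{7}{2}\right) = - \frac{222}{L} - \frac{7 L}{2}$)
$\left(-217253 + E{\left(s{\left(16,-24 \right)} \right)}\right) + 171691 = \left(-217253 - \left(\frac{222}{3 + \frac{1}{23} \cdot 16} + \frac{7 \left(3 + \frac{1}{23} \cdot 16\right)}{2}\right)\right) + 171691 = \left(-217253 - \left(\frac{222}{3 + \frac{16}{23}} + \frac{7 \left(3 + \frac{16}{23}\right)}{2}\right)\right) + 171691 = \left(-217253 - \left(\frac{595}{46} + \frac{222}{\frac{85}{23}}\right)\right) + 171691 = \left(-217253 - \frac{285451}{3910}\right) + 171691 = - \frac{849744681}{3910} + 171691 = - \frac{178432871}{3910}$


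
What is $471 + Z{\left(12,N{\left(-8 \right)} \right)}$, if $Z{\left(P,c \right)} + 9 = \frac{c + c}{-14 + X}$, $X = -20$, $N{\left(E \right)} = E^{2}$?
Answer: $\frac{7790}{17} \approx 458.24$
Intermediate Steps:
$Z{\left(P,c \right)} = -9 - \frac{c}{17}$ ($Z{\left(P,c \right)} = -9 + \frac{c + c}{-14 - 20} = -9 + \frac{2 c}{-34} = -9 + 2 c \left(- \frac{1}{34}\right) = -9 - \frac{c}{17}$)
$471 + Z{\left(12,N{\left(-8 \right)} \right)} = 471 - \left(9 + \frac{\left(-8\right)^{2}}{17}\right) = 471 - \frac{217}{17} = \frac{7790}{17}$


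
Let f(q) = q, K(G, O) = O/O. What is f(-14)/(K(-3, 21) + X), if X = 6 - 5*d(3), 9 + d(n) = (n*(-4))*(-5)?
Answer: 7/124 ≈ 0.056452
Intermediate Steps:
K(G, O) = 1
d(n) = -9 + 20*n (d(n) = -9 + (n*(-4))*(-5) = -9 - 4*n*(-5) = -9 + 20*n)
X = -249 (X = 6 - 5*(-9 + 20*3) = 6 - 5*(-9 + 60) = 6 - 5*51 = 6 - 255 = -249)
f(-14)/(K(-3, 21) + X) = -14/(1 - 249) = -14/(-248) = -14*(-1/248) = 7/124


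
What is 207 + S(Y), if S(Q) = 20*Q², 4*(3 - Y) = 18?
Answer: 252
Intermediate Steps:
Y = -3/2 (Y = 3 - ¼*18 = 3 - 9/2 = -3/2 ≈ -1.5000)
207 + S(Y) = 207 + 20*(-3/2)² = 207 + 20*(9/4) = 207 + 45 = 252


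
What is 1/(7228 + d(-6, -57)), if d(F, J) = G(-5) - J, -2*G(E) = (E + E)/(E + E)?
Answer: 2/14569 ≈ 0.00013728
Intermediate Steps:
G(E) = -½ (G(E) = -(E + E)/(2*(E + E)) = -2*E/(2*(2*E)) = -2*E*1/(2*E)/2 = -½*1 = -½)
d(F, J) = -½ - J
1/(7228 + d(-6, -57)) = 1/(7228 + (-½ - 1*(-57))) = 1/(7228 + (-½ + 57)) = 1/(7228 + 113/2) = 1/(14569/2) = 2/14569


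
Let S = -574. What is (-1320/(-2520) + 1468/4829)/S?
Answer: -83947/58208766 ≈ -0.0014422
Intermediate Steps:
(-1320/(-2520) + 1468/4829)/S = (-1320/(-2520) + 1468/4829)/(-574) = (-1320*(-1/2520) + 1468*(1/4829))*(-1/574) = (11/21 + 1468/4829)*(-1/574) = (83947/101409)*(-1/574) = -83947/58208766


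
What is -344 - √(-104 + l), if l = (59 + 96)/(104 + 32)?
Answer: -344 - I*√475626/68 ≈ -344.0 - 10.142*I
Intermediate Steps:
l = 155/136 ≈ 1.1397
-344 - √(-104 + l) = -344 - √(-104 + 155/136) = -344 - √(-13989/136) = -344 - I*√475626/68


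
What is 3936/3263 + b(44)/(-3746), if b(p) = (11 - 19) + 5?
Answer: 14754045/12223198 ≈ 1.2071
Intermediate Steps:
b(p) = -3 (b(p) = -8 + 5 = -3)
3936/3263 + b(44)/(-3746) = 3936/3263 - 3/(-3746) = 3936*(1/3263) - 3*(-1/3746) = 3936/3263 + 3/3746 = 14754045/12223198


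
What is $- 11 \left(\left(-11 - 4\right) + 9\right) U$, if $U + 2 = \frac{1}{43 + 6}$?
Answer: $- \frac{6402}{49} \approx -130.65$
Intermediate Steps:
$U = - \frac{97}{49}$ ($U = -2 + \frac{1}{43 + 6} = -2 + \frac{1}{49} = - \frac{97}{49} \approx -1.9796$)
$- 11 \left(\left(-11 - 4\right) + 9\right) U = - 11 \left(\left(-11 - 4\right) + 9\right) \left(- \frac{97}{49}\right) = - 11 \left(-15 + 9\right) \left(- \frac{97}{49}\right) = \left(-11\right) \left(-6\right) \left(- \frac{97}{49}\right) = 66 \left(- \frac{97}{49}\right) = - \frac{6402}{49}$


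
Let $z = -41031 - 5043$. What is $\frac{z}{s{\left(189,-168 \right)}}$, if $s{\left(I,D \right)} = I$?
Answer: $- \frac{2194}{9} \approx -243.78$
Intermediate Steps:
$z = -46074$ ($z = -41031 - 5043 = -46074$)
$\frac{z}{s{\left(189,-168 \right)}} = - \frac{46074}{189} = \left(-46074\right) \frac{1}{189} = - \frac{2194}{9}$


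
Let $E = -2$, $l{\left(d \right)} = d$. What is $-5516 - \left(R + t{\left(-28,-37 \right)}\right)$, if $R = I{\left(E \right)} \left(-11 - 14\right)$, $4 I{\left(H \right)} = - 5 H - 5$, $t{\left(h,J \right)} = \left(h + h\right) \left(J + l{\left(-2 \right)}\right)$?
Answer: $- \frac{30675}{4} \approx -7668.8$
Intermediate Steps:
$t{\left(h,J \right)} = 2 h \left(-2 + J\right)$ ($t{\left(h,J \right)} = \left(h + h\right) \left(J - 2\right) = 2 h \left(-2 + J\right)$)
$I{\left(H \right)} = - \frac{5}{4} - \frac{5 H}{4}$ ($I{\left(H \right)} = \frac{- 5 H - 5}{4} = \frac{-5 - 5 H}{4} = - \frac{5}{4} - \frac{5 H}{4}$)
$R = - \frac{125}{4}$ ($R = \left(- \frac{5}{4} - - \frac{5}{2}\right) \left(-11 - 14\right) = \left(- \frac{5}{4} + \frac{5}{2}\right) \left(-25\right) = \frac{5}{4} \left(-25\right) = - \frac{125}{4} \approx -31.25$)
$-5516 - \left(R + t{\left(-28,-37 \right)}\right) = -5516 - \left(- \frac{125}{4} + 2 \left(-28\right) \left(-2 - 37\right)\right) = -5516 - \left(- \frac{125}{4} + 2 \left(-28\right) \left(-39\right)\right) = -5516 - \left(- \frac{125}{4} + 2184\right) = -5516 - \frac{8611}{4} = - \frac{30675}{4}$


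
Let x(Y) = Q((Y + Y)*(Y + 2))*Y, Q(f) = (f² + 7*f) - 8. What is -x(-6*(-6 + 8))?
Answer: 711264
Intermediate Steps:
Q(f) = -8 + f² + 7*f
x(Y) = Y*(-8 + 4*Y²*(2 + Y)² + 14*Y*(2 + Y)) (x(Y) = (-8 + ((Y + Y)*(Y + 2))² + 7*((Y + Y)*(Y + 2)))*Y = (-8 + ((2*Y)*(2 + Y))² + 7*((2*Y)*(2 + Y)))*Y = (-8 + (2*Y*(2 + Y))² + 7*(2*Y*(2 + Y)))*Y = (-8 + 4*Y²*(2 + Y)² + 14*Y*(2 + Y))*Y = Y*(-8 + 4*Y²*(2 + Y)² + 14*Y*(2 + Y)))
-x(-6*(-6 + 8)) = -2*(-6*(-6 + 8))*(-4 + 2*(-6*(-6 + 8))²*(2 - 6*(-6 + 8))² + 7*(-6*(-6 + 8))*(2 - 6*(-6 + 8))) = -2*(-6*2)*(-4 + 2*(-6*2)²*(2 - 6*2)² + 7*(-6*2)*(2 - 6*2)) = -2*(-12)*(-4 + 2*(-12)²*(2 - 12)² + 7*(-12)*(2 - 12)) = -2*(-12)*(-4 + 2*144*(-10)² + 7*(-12)*(-10)) = -2*(-12)*(-4 + 2*144*100 + 840) = -2*(-12)*(-4 + 28800 + 840) = -2*(-12)*29636 = -1*(-711264) = 711264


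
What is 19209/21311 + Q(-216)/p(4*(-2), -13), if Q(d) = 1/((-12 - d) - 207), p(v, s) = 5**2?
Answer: 1419364/1598325 ≈ 0.88803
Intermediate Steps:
p(v, s) = 25
Q(d) = 1/(-219 - d)
19209/21311 + Q(-216)/p(4*(-2), -13) = 19209/21311 - 1/(219 - 216)/25 = 19209*(1/21311) - 1/3*(1/25) = 19209/21311 - 1*1/3*(1/25) = 19209/21311 - 1/3*1/25 = 19209/21311 - 1/75 = 1419364/1598325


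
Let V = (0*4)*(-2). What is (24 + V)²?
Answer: 576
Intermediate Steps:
V = 0 (V = 0*(-2) = 0)
(24 + V)² = (24 + 0)² = 24² = 576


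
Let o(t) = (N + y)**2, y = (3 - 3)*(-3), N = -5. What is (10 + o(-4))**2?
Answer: 1225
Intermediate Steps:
y = 0 (y = 0*(-3) = 0)
o(t) = 25 (o(t) = (-5 + 0)**2 = (-5)**2 = 25)
(10 + o(-4))**2 = (10 + 25)**2 = 35**2 = 1225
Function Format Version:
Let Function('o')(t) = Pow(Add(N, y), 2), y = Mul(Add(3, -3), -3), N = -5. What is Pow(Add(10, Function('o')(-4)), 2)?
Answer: 1225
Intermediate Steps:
y = 0 (y = Mul(0, -3) = 0)
Function('o')(t) = 25 (Function('o')(t) = Pow(Add(-5, 0), 2) = Pow(-5, 2) = 25)
Pow(Add(10, Function('o')(-4)), 2) = Pow(Add(10, 25), 2) = Pow(35, 2) = 1225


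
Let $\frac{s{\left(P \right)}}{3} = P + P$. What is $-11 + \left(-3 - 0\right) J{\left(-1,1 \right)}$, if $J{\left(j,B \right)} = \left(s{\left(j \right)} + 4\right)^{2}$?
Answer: $-23$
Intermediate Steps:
$s{\left(P \right)} = 6 P$ ($s{\left(P \right)} = 3 \left(P + P\right) = 3 \cdot 2 P = 6 P$)
$J{\left(j,B \right)} = \left(4 + 6 j\right)^{2}$ ($J{\left(j,B \right)} = \left(6 j + 4\right)^{2} = \left(4 + 6 j\right)^{2}$)
$-11 + \left(-3 - 0\right) J{\left(-1,1 \right)} = -11 + \left(-3 - 0\right) 4 \left(2 + 3 \left(-1\right)\right)^{2} = -11 + \left(-3 + 0\right) 4 \left(2 - 3\right)^{2} = -11 - 3 \cdot 4 \left(-1\right)^{2} = -11 - 3 \cdot 4 \cdot 1 = -11 - 12 = -23$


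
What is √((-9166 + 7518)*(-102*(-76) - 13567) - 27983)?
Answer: √9555137 ≈ 3091.1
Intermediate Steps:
√((-9166 + 7518)*(-102*(-76) - 13567) - 27983) = √(-1648*(7752 - 13567) - 27983) = √(-1648*(-5815) - 27983) = √(9583120 - 27983) = √9555137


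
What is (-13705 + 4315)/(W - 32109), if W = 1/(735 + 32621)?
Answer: 313212840/1071027803 ≈ 0.29244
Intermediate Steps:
W = 1/33356 ≈ 2.9980e-5
(-13705 + 4315)/(W - 32109) = (-13705 + 4315)/(1/33356 - 32109) = -9390/(-1071027803/33356) = -9390*(-33356/1071027803) = 313212840/1071027803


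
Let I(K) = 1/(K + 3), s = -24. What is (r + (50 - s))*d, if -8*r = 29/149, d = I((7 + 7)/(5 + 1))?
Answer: 264537/19072 ≈ 13.870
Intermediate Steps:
I(K) = 1/(3 + K)
d = 3/16 (d = 1/(3 + (7 + 7)/(5 + 1)) = 1/(3 + 14/6) = 1/(3 + 14*(1/6)) = 1/(3 + 7/3) = 1/(16/3) = 3/16 ≈ 0.18750)
r = -29/1192 (r = -29/(8*149) = -1/8*29/149 = -29/1192 ≈ -0.024329)
(r + (50 - s))*d = (-29/1192 + (50 - 1*(-24)))*(3/16) = (-29/1192 + (50 + 24))*(3/16) = (-29/1192 + 74)*(3/16) = (88179/1192)*(3/16) = 264537/19072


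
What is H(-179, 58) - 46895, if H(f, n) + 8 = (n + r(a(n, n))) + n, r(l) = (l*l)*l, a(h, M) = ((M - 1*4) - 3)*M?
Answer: 25881755125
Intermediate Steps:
a(h, M) = M*(-7 + M) (a(h, M) = ((M - 4) - 3)*M = ((-4 + M) - 3)*M = (-7 + M)*M = M*(-7 + M))
r(l) = l³ (r(l) = l²*l = l³)
H(f, n) = -8 + 2*n + n³*(-7 + n)³ (H(f, n) = -8 + ((n + (n*(-7 + n))³) + n) = -8 + ((n + n³*(-7 + n)³) + n) = -8 + (2*n + n³*(-7 + n)³) = -8 + 2*n + n³*(-7 + n)³)
H(-179, 58) - 46895 = (-8 + 2*58 + 58³*(-7 + 58)³) - 46895 = (-8 + 116 + 195112*51³) - 46895 = (-8 + 116 + 195112*132651) - 46895 = (-8 + 116 + 25881801912) - 46895 = 25881802020 - 46895 = 25881755125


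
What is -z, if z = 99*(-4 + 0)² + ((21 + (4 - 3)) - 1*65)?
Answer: -1541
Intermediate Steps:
z = 1541 (z = 99*(-4)² + ((21 + 1) - 65) = 99*16 + (22 - 65) = 1584 - 43 = 1541)
-z = -1*1541 = -1541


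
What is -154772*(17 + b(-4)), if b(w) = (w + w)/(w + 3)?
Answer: -3869300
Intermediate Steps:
b(w) = 2*w/(3 + w) (b(w) = (2*w)/(3 + w) = 2*w/(3 + w))
-154772*(17 + b(-4)) = -154772*(17 + 2*(-4)/(3 - 4)) = -154772*(17 + 2*(-4)/(-1)) = -154772*(17 + 2*(-4)*(-1)) = -154772*(17 + 8) = -154772*25 = -3869300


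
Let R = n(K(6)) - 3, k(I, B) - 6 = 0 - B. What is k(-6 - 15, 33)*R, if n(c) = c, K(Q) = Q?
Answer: -81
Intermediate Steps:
k(I, B) = 6 - B (k(I, B) = 6 + (0 - B) = 6 - B)
R = 3 (R = 6 - 3 = 3)
k(-6 - 15, 33)*R = (6 - 1*33)*3 = (6 - 33)*3 = -27*3 = -81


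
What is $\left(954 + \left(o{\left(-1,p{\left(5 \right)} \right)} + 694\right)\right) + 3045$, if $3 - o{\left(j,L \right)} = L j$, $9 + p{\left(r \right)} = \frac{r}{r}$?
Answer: $4688$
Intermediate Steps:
$p{\left(r \right)} = -8$ ($p{\left(r \right)} = -9 + \frac{r}{r} = -9 + 1 = -8$)
$o{\left(j,L \right)} = 3 - L j$
$\left(954 + \left(o{\left(-1,p{\left(5 \right)} \right)} + 694\right)\right) + 3045 = \left(954 + \left(\left(3 - \left(-8\right) \left(-1\right)\right) + 694\right)\right) + 3045 = \left(954 + \left(\left(3 - 8\right) + 694\right)\right) + 3045 = \left(954 + \left(-5 + 694\right)\right) + 3045 = \left(954 + 689\right) + 3045 = 1643 + 3045 = 4688$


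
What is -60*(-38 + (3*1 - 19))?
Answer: 3240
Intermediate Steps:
-60*(-38 + (3*1 - 19)) = -60*(-38 + (3 - 19)) = -60*(-38 - 16) = -60*(-54) = 3240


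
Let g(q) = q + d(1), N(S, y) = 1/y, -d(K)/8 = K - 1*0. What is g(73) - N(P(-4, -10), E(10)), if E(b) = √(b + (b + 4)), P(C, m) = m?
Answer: 65 - √6/12 ≈ 64.796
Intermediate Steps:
E(b) = √(4 + 2*b) (E(b) = √(b + (4 + b)) = √(4 + 2*b))
d(K) = -8*K (d(K) = -8*(K - 1*0) = -8*(K + 0) = -8*K)
g(q) = -8 + q (g(q) = q - 8*1 = q - 8 = -8 + q)
g(73) - N(P(-4, -10), E(10)) = (-8 + 73) - 1/(√(4 + 2*10)) = 65 - 1/(√(4 + 20)) = 65 - 1/(√24) = 65 - 1/(2*√6) = 65 - √6/12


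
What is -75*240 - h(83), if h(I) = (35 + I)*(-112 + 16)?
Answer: -6672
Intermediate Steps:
h(I) = -3360 - 96*I (h(I) = (35 + I)*(-96) = -3360 - 96*I)
-75*240 - h(83) = -75*240 - (-3360 - 96*83) = -18000 - (-3360 - 7968) = -18000 - 1*(-11328) = -18000 + 11328 = -6672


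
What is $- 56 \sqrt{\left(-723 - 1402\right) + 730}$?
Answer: $- 168 i \sqrt{155} \approx - 2091.6 i$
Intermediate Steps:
$- 56 \sqrt{\left(-723 - 1402\right) + 730} = - 56 \sqrt{-2125 + 730} = - 56 \sqrt{-1395} = - 56 \cdot 3 i \sqrt{155} = - 168 i \sqrt{155}$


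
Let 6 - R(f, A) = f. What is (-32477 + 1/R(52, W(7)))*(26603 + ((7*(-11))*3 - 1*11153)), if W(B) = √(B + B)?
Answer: -22736318517/46 ≈ -4.9427e+8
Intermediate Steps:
W(B) = √2*√B (W(B) = √(2*B) = √2*√B)
R(f, A) = 6 - f
(-32477 + 1/R(52, W(7)))*(26603 + ((7*(-11))*3 - 1*11153)) = (-32477 + 1/(6 - 1*52))*(26603 + ((7*(-11))*3 - 1*11153)) = (-32477 + 1/(6 - 52))*(26603 + (-77*3 - 11153)) = (-32477 + 1/(-46))*(26603 + (-231 - 11153)) = (-32477 - 1/46)*(26603 - 11384) = -1493943/46*15219 = -22736318517/46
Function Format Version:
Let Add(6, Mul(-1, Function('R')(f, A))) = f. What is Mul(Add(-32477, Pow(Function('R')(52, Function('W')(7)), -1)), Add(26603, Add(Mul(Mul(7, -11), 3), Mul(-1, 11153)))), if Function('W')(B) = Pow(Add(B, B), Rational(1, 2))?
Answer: Rational(-22736318517, 46) ≈ -4.9427e+8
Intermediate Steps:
Function('W')(B) = Mul(Pow(2, Rational(1, 2)), Pow(B, Rational(1, 2))) (Function('W')(B) = Pow(Mul(2, B), Rational(1, 2)) = Mul(Pow(2, Rational(1, 2)), Pow(B, Rational(1, 2))))
Function('R')(f, A) = Add(6, Mul(-1, f))
Mul(Add(-32477, Pow(Function('R')(52, Function('W')(7)), -1)), Add(26603, Add(Mul(Mul(7, -11), 3), Mul(-1, 11153)))) = Mul(Add(-32477, Pow(Add(6, Mul(-1, 52)), -1)), Add(26603, Add(Mul(Mul(7, -11), 3), Mul(-1, 11153)))) = Mul(Add(-32477, Pow(Add(6, -52), -1)), Add(26603, Add(Mul(-77, 3), -11153))) = Mul(Add(-32477, Pow(-46, -1)), Add(26603, Add(-231, -11153))) = Mul(Add(-32477, Rational(-1, 46)), Add(26603, -11384)) = Mul(Rational(-1493943, 46), 15219) = Rational(-22736318517, 46)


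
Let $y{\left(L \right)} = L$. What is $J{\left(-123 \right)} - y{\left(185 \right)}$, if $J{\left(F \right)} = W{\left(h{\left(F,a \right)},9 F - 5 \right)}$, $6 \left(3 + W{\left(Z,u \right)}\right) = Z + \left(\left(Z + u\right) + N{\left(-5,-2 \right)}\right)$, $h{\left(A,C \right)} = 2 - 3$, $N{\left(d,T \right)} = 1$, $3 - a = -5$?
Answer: $- \frac{747}{2} \approx -373.5$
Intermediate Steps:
$a = 8$ ($a = 3 - -5 = 3 + 5 = 8$)
$h{\left(A,C \right)} = -1$ ($h{\left(A,C \right)} = 2 - 3 = -1$)
$W{\left(Z,u \right)} = - \frac{17}{6} + \frac{Z}{3} + \frac{u}{6}$ ($W{\left(Z,u \right)} = -3 + \frac{Z + \left(\left(Z + u\right) + 1\right)}{6} = -3 + \frac{Z + \left(1 + Z + u\right)}{6} = -3 + \frac{1 + u + 2 Z}{6} = -3 + \left(\frac{1}{6} + \frac{Z}{3} + \frac{u}{6}\right) = - \frac{17}{6} + \frac{Z}{3} + \frac{u}{6}$)
$J{\left(F \right)} = -4 + \frac{3 F}{2}$ ($J{\left(F \right)} = - \frac{17}{6} + \frac{1}{3} \left(-1\right) + \frac{9 F - 5}{6} = - \frac{17}{6} - \frac{1}{3} + \frac{-5 + 9 F}{6} = - \frac{17}{6} - \frac{1}{3} + \left(- \frac{5}{6} + \frac{3 F}{2}\right) = -4 + \frac{3 F}{2}$)
$J{\left(-123 \right)} - y{\left(185 \right)} = \left(-4 + \frac{3}{2} \left(-123\right)\right) - 185 = \left(-4 - \frac{369}{2}\right) - 185 = - \frac{377}{2} - 185 = - \frac{747}{2}$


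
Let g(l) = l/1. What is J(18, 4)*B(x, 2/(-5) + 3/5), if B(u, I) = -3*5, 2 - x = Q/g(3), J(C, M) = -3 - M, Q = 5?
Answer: 105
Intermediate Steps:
g(l) = l (g(l) = l*1 = l)
x = ⅓ (x = 2 - 5/3 = ⅓ ≈ 0.33333)
B(u, I) = -15
J(18, 4)*B(x, 2/(-5) + 3/5) = (-3 - 1*4)*(-15) = (-3 - 4)*(-15) = -7*(-15) = 105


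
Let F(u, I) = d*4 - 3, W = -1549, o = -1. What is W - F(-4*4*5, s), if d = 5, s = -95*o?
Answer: -1566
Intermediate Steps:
s = 95 (s = -95*(-1) = 95)
F(u, I) = 17 (F(u, I) = 5*4 - 3 = 20 - 3 = 17)
W - F(-4*4*5, s) = -1549 - 1*17 = -1549 - 17 = -1566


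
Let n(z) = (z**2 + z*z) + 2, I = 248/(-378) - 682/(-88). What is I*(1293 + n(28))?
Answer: 2193467/108 ≈ 20310.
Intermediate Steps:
I = 5363/756 (I = 248*(-1/378) - 682*(-1/88) = -124/189 + 31/4 = 5363/756 ≈ 7.0939)
n(z) = 2 + 2*z**2 (n(z) = (z**2 + z**2) + 2 = 2*z**2 + 2 = 2 + 2*z**2)
I*(1293 + n(28)) = 5363*(1293 + (2 + 2*28**2))/756 = 5363*(1293 + (2 + 2*784))/756 = 5363*(1293 + (2 + 1568))/756 = 5363*(1293 + 1570)/756 = (5363/756)*2863 = 2193467/108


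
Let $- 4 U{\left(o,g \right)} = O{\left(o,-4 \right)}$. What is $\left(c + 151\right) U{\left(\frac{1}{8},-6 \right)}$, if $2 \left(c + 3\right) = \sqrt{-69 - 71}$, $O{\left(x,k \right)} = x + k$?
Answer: $\frac{1147}{8} + \frac{31 i \sqrt{35}}{32} \approx 143.38 + 5.7312 i$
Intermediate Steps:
$O{\left(x,k \right)} = k + x$
$U{\left(o,g \right)} = 1 - \frac{o}{4}$ ($U{\left(o,g \right)} = - \frac{-4 + o}{4} = 1 - \frac{o}{4}$)
$c = -3 + i \sqrt{35}$ ($c = -3 + \frac{\sqrt{-69 - 71}}{2} = -3 + \frac{\sqrt{-140}}{2} = -3 + \frac{2 i \sqrt{35}}{2} = -3 + i \sqrt{35} \approx -3.0 + 5.9161 i$)
$\left(c + 151\right) U{\left(\frac{1}{8},-6 \right)} = \left(\left(-3 + i \sqrt{35}\right) + 151\right) \left(1 - \frac{1}{4 \cdot 8}\right) = \left(148 + i \sqrt{35}\right) \left(1 - \frac{1}{32}\right) = \left(148 + i \sqrt{35}\right) \frac{31}{32} = \frac{1147}{8} + \frac{31 i \sqrt{35}}{32}$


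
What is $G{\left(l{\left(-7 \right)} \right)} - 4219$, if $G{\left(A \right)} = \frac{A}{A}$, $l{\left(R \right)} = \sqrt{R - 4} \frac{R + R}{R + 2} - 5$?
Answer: $-4218$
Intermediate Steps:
$l{\left(R \right)} = -5 + \frac{2 R \sqrt{-4 + R}}{2 + R}$ ($l{\left(R \right)} = \sqrt{-4 + R} \frac{2 R}{2 + R} - 5 = \frac{2 R \sqrt{-4 + R}}{2 + R} - 5 = -5 + \frac{2 R \sqrt{-4 + R}}{2 + R}$)
$G{\left(A \right)} = 1$
$G{\left(l{\left(-7 \right)} \right)} - 4219 = 1 - 4219 = -4218$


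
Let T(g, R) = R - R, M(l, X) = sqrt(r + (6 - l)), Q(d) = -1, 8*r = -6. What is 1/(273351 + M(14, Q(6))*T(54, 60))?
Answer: 1/273351 ≈ 3.6583e-6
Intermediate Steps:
r = -3/4 (r = (1/8)*(-6) = -3/4 ≈ -0.75000)
M(l, X) = sqrt(21/4 - l) (M(l, X) = sqrt(-3/4 + (6 - l)) = sqrt(21/4 - l))
T(g, R) = 0
1/(273351 + M(14, Q(6))*T(54, 60)) = 1/(273351 + (sqrt(21 - 4*14)/2)*0) = 1/(273351 + (sqrt(21 - 56)/2)*0) = 1/(273351 + (sqrt(-35)/2)*0) = 1/(273351 + ((I*sqrt(35))/2)*0) = 1/(273351 + (I*sqrt(35)/2)*0) = 1/(273351 + 0) = 1/273351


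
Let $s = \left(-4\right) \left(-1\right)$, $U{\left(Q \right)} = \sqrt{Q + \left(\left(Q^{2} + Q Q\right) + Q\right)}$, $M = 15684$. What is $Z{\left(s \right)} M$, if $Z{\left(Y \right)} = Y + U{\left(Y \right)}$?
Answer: $62736 + 31368 \sqrt{10} \approx 1.6193 \cdot 10^{5}$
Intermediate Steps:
$U{\left(Q \right)} = \sqrt{2 Q + 2 Q^{2}}$ ($U{\left(Q \right)} = \sqrt{Q + \left(\left(Q^{2} + Q^{2}\right) + Q\right)} = \sqrt{Q + \left(2 Q^{2} + Q\right)} = \sqrt{Q + \left(Q + 2 Q^{2}\right)} = \sqrt{2 Q + 2 Q^{2}}$)
$s = 4$
$Z{\left(Y \right)} = Y + \sqrt{2} \sqrt{Y \left(1 + Y\right)}$
$Z{\left(s \right)} M = \left(4 + \sqrt{2} \sqrt{4 \left(1 + 4\right)}\right) 15684 = \left(4 + \sqrt{2} \sqrt{4 \cdot 5}\right) 15684 = \left(4 + \sqrt{2} \sqrt{20}\right) 15684 = \left(4 + \sqrt{2} \cdot 2 \sqrt{5}\right) 15684 = \left(4 + 2 \sqrt{10}\right) 15684 = 62736 + 31368 \sqrt{10}$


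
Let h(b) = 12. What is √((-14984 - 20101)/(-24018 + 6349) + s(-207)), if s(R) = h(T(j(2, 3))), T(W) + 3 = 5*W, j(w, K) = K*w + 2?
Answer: 3*√485137733/17669 ≈ 3.7397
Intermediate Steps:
j(w, K) = 2 + K*w
T(W) = -3 + 5*W
s(R) = 12
√((-14984 - 20101)/(-24018 + 6349) + s(-207)) = √((-14984 - 20101)/(-24018 + 6349) + 12) = √(-35085/(-17669) + 12) = √(-35085*(-1/17669) + 12) = √(35085/17669 + 12) = √(247113/17669) = 3*√485137733/17669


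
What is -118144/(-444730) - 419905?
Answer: -7182470481/17105 ≈ -4.1990e+5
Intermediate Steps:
-118144/(-444730) - 419905 = -118144*(-1/444730) - 419905 = 4544/17105 - 419905 = -7182470481/17105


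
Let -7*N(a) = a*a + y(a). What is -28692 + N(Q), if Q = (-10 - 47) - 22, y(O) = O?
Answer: -207006/7 ≈ -29572.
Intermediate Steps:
Q = -79 (Q = -57 - 22 = -79)
N(a) = -a/7 - a²/7 (N(a) = -(a*a + a)/7 = -(a² + a)/7 = -(a + a²)/7 = -a/7 - a²/7)
-28692 + N(Q) = -28692 + (⅐)*(-79)*(-1 - 1*(-79)) = -28692 + (⅐)*(-79)*(-1 + 79) = -28692 + (⅐)*(-79)*78 = -28692 - 6162/7 = -207006/7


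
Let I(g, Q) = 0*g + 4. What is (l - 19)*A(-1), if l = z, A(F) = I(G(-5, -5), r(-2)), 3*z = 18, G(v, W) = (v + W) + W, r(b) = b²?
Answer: -52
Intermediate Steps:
G(v, W) = v + 2*W (G(v, W) = (W + v) + W = v + 2*W)
z = 6 (z = (⅓)*18 = 6)
I(g, Q) = 4 (I(g, Q) = 0 + 4 = 4)
A(F) = 4
l = 6
(l - 19)*A(-1) = (6 - 19)*4 = -13*4 = -52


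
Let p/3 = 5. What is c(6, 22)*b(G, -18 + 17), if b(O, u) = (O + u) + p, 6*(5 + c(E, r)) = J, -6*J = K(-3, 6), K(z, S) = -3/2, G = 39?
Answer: -6307/24 ≈ -262.79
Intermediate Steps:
p = 15 (p = 3*5 = 15)
K(z, S) = -3/2 (K(z, S) = -3*1/2 = -3/2)
J = 1/4 (J = -1/6*(-3/2) = 1/4 ≈ 0.25000)
c(E, r) = -119/24 (c(E, r) = -5 + (1/6)*(1/4) = -5 + 1/24 = -119/24)
b(O, u) = 15 + O + u (b(O, u) = (O + u) + 15 = 15 + O + u)
c(6, 22)*b(G, -18 + 17) = -119*(15 + 39 + (-18 + 17))/24 = -119*(15 + 39 - 1)/24 = -119/24*53 = -6307/24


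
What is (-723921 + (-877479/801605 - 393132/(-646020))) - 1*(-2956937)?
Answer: 520888952694904/233267055 ≈ 2.2330e+6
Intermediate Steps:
(-723921 + (-877479/801605 - 393132/(-646020))) - 1*(-2956937) = (-723921 + (-877479*1/801605 - 393132*(-1/646020))) + 2956937 = (-723921 + (-877479/801605 + 32761/53835)) + 2956937 = (-723921 - 113392976/233267055) + 2956937 = -168867033115631/233267055 + 2956937 = 520888952694904/233267055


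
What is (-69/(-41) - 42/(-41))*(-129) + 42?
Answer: -12597/41 ≈ -307.24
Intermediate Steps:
(-69/(-41) - 42/(-41))*(-129) + 42 = (-69*(-1/41) - 42*(-1/41))*(-129) + 42 = (69/41 + 42/41)*(-129) + 42 = (111/41)*(-129) + 42 = -14319/41 + 42 = -12597/41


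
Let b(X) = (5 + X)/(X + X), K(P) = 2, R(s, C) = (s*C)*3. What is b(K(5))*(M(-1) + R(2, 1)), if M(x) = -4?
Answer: 7/2 ≈ 3.5000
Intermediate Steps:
R(s, C) = 3*C*s (R(s, C) = (C*s)*3 = 3*C*s)
b(X) = (5 + X)/(2*X) (b(X) = (5 + X)/((2*X)) = (5 + X)*(1/(2*X)) = (5 + X)/(2*X))
b(K(5))*(M(-1) + R(2, 1)) = ((½)*(5 + 2)/2)*(-4 + 3*1*2) = ((½)*(½)*7)*(-4 + 6) = (7/4)*2 = 7/2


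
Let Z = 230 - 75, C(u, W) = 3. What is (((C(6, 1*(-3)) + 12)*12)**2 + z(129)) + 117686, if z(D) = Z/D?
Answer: 19361249/129 ≈ 1.5009e+5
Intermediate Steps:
Z = 155
z(D) = 155/D
(((C(6, 1*(-3)) + 12)*12)**2 + z(129)) + 117686 = (((3 + 12)*12)**2 + 155/129) + 117686 = ((15*12)**2 + 155*(1/129)) + 117686 = (180**2 + 155/129) + 117686 = (32400 + 155/129) + 117686 = 4179755/129 + 117686 = 19361249/129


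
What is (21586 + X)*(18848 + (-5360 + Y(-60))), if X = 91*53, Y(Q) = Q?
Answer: 354620052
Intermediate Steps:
X = 4823
(21586 + X)*(18848 + (-5360 + Y(-60))) = (21586 + 4823)*(18848 + (-5360 - 60)) = 26409*(18848 - 5420) = 26409*13428 = 354620052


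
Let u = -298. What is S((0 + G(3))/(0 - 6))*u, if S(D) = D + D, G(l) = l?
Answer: 298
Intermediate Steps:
S(D) = 2*D
S((0 + G(3))/(0 - 6))*u = (2*((0 + 3)/(0 - 6)))*(-298) = (2*(3/(-6)))*(-298) = (2*(3*(-⅙)))*(-298) = (2*(-½))*(-298) = -1*(-298) = 298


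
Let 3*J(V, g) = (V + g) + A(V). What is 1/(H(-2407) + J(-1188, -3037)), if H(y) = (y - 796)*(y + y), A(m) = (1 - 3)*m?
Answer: 3/46255877 ≈ 6.4857e-8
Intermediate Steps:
A(m) = -2*m
J(V, g) = -V/3 + g/3 (J(V, g) = ((V + g) - 2*V)/3 = (g - V)/3 = -V/3 + g/3)
H(y) = 2*y*(-796 + y) (H(y) = (-796 + y)*(2*y) = 2*y*(-796 + y))
1/(H(-2407) + J(-1188, -3037)) = 1/(2*(-2407)*(-796 - 2407) + (-⅓*(-1188) + (⅓)*(-3037))) = 1/(2*(-2407)*(-3203) + (396 - 3037/3)) = 1/(15419242 - 1849/3) = 1/(46255877/3) = 3/46255877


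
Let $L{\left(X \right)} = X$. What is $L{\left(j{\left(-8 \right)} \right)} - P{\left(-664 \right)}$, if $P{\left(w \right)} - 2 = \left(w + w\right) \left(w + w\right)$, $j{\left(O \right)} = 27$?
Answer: $-1763559$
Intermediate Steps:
$P{\left(w \right)} = 2 + 4 w^{2}$ ($P{\left(w \right)} = 2 + \left(w + w\right) \left(w + w\right) = 2 + 2 w 2 w = 2 + 4 w^{2}$)
$L{\left(j{\left(-8 \right)} \right)} - P{\left(-664 \right)} = 27 - \left(2 + 4 \left(-664\right)^{2}\right) = 27 - \left(2 + 4 \cdot 440896\right) = 27 - \left(2 + 1763584\right) = 27 - 1763586 = -1763559$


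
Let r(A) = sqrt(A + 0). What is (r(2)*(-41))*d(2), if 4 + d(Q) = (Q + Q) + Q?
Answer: -82*sqrt(2) ≈ -115.97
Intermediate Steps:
r(A) = sqrt(A)
d(Q) = -4 + 3*Q (d(Q) = -4 + ((Q + Q) + Q) = -4 + (2*Q + Q) = -4 + 3*Q)
(r(2)*(-41))*d(2) = (sqrt(2)*(-41))*(-4 + 3*2) = (-41*sqrt(2))*(-4 + 6) = -41*sqrt(2)*2 = -82*sqrt(2)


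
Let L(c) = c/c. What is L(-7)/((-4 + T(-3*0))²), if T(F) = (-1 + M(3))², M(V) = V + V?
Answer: 1/441 ≈ 0.0022676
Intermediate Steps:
M(V) = 2*V
T(F) = 25 (T(F) = (-1 + 2*3)² = (-1 + 6)² = 5² = 25)
L(c) = 1
L(-7)/((-4 + T(-3*0))²) = 1/(-4 + 25)² = 1/21² = 1/441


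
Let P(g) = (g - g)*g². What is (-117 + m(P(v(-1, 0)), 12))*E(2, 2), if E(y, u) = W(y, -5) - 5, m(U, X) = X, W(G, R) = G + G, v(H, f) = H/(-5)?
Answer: 105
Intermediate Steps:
v(H, f) = -H/5 (v(H, f) = H*(-⅕) = -H/5)
W(G, R) = 2*G
P(g) = 0 (P(g) = 0*g² = 0)
E(y, u) = -5 + 2*y (E(y, u) = 2*y - 5 = -5 + 2*y)
(-117 + m(P(v(-1, 0)), 12))*E(2, 2) = (-117 + 12)*(-5 + 2*2) = -105*(-5 + 4) = -105*(-1) = 105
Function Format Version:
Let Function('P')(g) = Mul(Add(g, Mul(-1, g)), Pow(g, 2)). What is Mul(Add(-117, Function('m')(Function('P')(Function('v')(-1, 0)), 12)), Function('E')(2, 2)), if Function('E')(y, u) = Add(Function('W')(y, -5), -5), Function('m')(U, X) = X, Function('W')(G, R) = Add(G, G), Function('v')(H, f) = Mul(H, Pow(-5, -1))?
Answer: 105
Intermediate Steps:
Function('v')(H, f) = Mul(Rational(-1, 5), H) (Function('v')(H, f) = Mul(H, Rational(-1, 5)) = Mul(Rational(-1, 5), H))
Function('W')(G, R) = Mul(2, G)
Function('P')(g) = 0 (Function('P')(g) = Mul(0, Pow(g, 2)) = 0)
Function('E')(y, u) = Add(-5, Mul(2, y)) (Function('E')(y, u) = Add(Mul(2, y), -5) = Add(-5, Mul(2, y)))
Mul(Add(-117, Function('m')(Function('P')(Function('v')(-1, 0)), 12)), Function('E')(2, 2)) = Mul(Add(-117, 12), Add(-5, Mul(2, 2))) = Mul(-105, Add(-5, 4)) = Mul(-105, -1) = 105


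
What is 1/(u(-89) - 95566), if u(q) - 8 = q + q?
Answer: -1/95736 ≈ -1.0445e-5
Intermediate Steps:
u(q) = 8 + 2*q (u(q) = 8 + (q + q) = 8 + 2*q)
1/(u(-89) - 95566) = 1/((8 + 2*(-89)) - 95566) = 1/((8 - 178) - 95566) = 1/(-170 - 95566) = 1/(-95736) = -1/95736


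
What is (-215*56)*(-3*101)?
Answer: 3648120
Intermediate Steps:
(-215*56)*(-3*101) = -12040*(-303) = 3648120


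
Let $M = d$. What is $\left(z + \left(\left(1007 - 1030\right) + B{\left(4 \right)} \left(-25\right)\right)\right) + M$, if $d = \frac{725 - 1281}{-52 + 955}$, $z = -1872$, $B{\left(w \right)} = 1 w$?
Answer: $- \frac{1802041}{903} \approx -1995.6$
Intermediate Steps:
$B{\left(w \right)} = w$
$d = - \frac{556}{903} \approx -0.61573$
$M = - \frac{556}{903} \approx -0.61573$
$\left(z + \left(\left(1007 - 1030\right) + B{\left(4 \right)} \left(-25\right)\right)\right) + M = \left(-1872 + \left(\left(1007 - 1030\right) + 4 \left(-25\right)\right)\right) - \frac{556}{903} = \left(-1872 - 123\right) - \frac{556}{903} = -1995 - \frac{556}{903} = - \frac{1802041}{903}$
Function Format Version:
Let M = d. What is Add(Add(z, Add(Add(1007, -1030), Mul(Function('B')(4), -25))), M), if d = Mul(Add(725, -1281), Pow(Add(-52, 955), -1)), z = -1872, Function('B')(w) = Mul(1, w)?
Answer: Rational(-1802041, 903) ≈ -1995.6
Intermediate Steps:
Function('B')(w) = w
d = Rational(-556, 903) (d = Mul(-556, Pow(903, -1)) = Mul(-556, Rational(1, 903)) = Rational(-556, 903) ≈ -0.61573)
M = Rational(-556, 903) ≈ -0.61573
Add(Add(z, Add(Add(1007, -1030), Mul(Function('B')(4), -25))), M) = Add(Add(-1872, Add(Add(1007, -1030), Mul(4, -25))), Rational(-556, 903)) = Add(Add(-1872, Add(-23, -100)), Rational(-556, 903)) = Add(Add(-1872, -123), Rational(-556, 903)) = Add(-1995, Rational(-556, 903)) = Rational(-1802041, 903)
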